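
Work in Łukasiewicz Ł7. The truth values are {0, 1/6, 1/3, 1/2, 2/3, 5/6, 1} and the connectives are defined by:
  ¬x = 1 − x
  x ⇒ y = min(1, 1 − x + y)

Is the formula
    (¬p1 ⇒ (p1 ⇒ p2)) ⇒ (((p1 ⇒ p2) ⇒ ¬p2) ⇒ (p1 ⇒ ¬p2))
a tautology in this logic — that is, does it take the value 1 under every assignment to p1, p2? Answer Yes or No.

Counterexample: take p1 = 5/6, p2 = 1/3.
¬p1 = ¬5/6 = 1/6
p1 ⇒ p2 = 5/6 ⇒ 1/3 = 1/2
¬p1 ⇒ (p1 ⇒ p2) = 1/6 ⇒ 1/2 = 1
p1 ⇒ p2 = 5/6 ⇒ 1/3 = 1/2
¬p2 = ¬1/3 = 2/3
(p1 ⇒ p2) ⇒ ¬p2 = 1/2 ⇒ 2/3 = 1
¬p2 = ¬1/3 = 2/3
p1 ⇒ ¬p2 = 5/6 ⇒ 2/3 = 5/6
((p1 ⇒ p2) ⇒ ¬p2) ⇒ (p1 ⇒ ¬p2) = 1 ⇒ 5/6 = 5/6
(¬p1 ⇒ (p1 ⇒ p2)) ⇒ (((p1 ⇒ p2) ⇒ ¬p2) ⇒ (p1 ⇒ ¬p2)) = 1 ⇒ 5/6 = 5/6
This gives 5/6 ≠ 1.

No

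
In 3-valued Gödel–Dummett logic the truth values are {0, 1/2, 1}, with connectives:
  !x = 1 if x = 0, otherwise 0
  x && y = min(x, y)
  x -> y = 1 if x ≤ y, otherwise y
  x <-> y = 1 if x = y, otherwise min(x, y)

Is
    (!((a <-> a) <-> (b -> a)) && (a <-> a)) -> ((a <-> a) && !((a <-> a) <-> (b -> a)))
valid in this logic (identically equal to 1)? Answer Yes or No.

a = 0, b = 0 ↦ 1
a = 0, b = 1/2 ↦ 1
a = 0, b = 1 ↦ 1
a = 1/2, b = 0 ↦ 1
a = 1/2, b = 1/2 ↦ 1
a = 1/2, b = 1 ↦ 1
a = 1, b = 0 ↦ 1
a = 1, b = 1/2 ↦ 1
a = 1, b = 1 ↦ 1
Every assignment gives a value ≥ 1.

Yes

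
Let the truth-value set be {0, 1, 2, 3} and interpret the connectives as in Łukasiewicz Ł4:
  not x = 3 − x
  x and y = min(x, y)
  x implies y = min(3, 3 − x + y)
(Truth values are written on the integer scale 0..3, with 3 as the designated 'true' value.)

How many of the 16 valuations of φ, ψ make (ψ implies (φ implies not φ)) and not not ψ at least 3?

2

φ = 0, ψ = 0 ↦ 0  <
φ = 0, ψ = 1 ↦ 1  <
φ = 0, ψ = 2 ↦ 2  <
φ = 0, ψ = 3 ↦ 3  ≥
φ = 1, ψ = 0 ↦ 0  <
φ = 1, ψ = 1 ↦ 1  <
φ = 1, ψ = 2 ↦ 2  <
φ = 1, ψ = 3 ↦ 3  ≥
φ = 2, ψ = 0 ↦ 0  <
φ = 2, ψ = 1 ↦ 1  <
φ = 2, ψ = 2 ↦ 2  <
φ = 2, ψ = 3 ↦ 2  <
φ = 3, ψ = 0 ↦ 0  <
φ = 3, ψ = 1 ↦ 1  <
φ = 3, ψ = 2 ↦ 1  <
φ = 3, ψ = 3 ↦ 0  <
So 2 of the 16 assignments meet the threshold.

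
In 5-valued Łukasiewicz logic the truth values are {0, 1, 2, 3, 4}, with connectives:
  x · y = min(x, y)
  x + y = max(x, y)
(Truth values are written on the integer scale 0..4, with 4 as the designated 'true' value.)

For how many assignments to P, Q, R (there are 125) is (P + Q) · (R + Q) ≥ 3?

value 4: 29 assignments (counts)
value 3: 33 assignments (counts)
value 2: 31 assignments
value 1: 23 assignments
value 0: 9 assignments
So 62 of the 125 assignments meet the threshold.

62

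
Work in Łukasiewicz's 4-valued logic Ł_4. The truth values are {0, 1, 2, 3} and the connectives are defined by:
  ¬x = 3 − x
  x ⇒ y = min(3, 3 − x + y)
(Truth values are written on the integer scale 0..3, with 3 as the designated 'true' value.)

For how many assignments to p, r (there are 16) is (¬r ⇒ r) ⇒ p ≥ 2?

p = 0, r = 0 ↦ 3  ≥
p = 0, r = 1 ↦ 1  <
p = 0, r = 2 ↦ 0  <
p = 0, r = 3 ↦ 0  <
p = 1, r = 0 ↦ 3  ≥
p = 1, r = 1 ↦ 2  ≥
p = 1, r = 2 ↦ 1  <
p = 1, r = 3 ↦ 1  <
p = 2, r = 0 ↦ 3  ≥
p = 2, r = 1 ↦ 3  ≥
p = 2, r = 2 ↦ 2  ≥
p = 2, r = 3 ↦ 2  ≥
p = 3, r = 0 ↦ 3  ≥
p = 3, r = 1 ↦ 3  ≥
p = 3, r = 2 ↦ 3  ≥
p = 3, r = 3 ↦ 3  ≥
So 11 of the 16 assignments meet the threshold.

11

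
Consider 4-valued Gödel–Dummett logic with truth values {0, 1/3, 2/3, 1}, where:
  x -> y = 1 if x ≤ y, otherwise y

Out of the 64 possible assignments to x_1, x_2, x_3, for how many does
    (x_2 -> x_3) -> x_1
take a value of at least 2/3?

value 1: 30 assignments (counts)
value 2/3: 10 assignments (counts)
value 1/3: 11 assignments
value 0: 13 assignments
So 40 of the 64 assignments meet the threshold.

40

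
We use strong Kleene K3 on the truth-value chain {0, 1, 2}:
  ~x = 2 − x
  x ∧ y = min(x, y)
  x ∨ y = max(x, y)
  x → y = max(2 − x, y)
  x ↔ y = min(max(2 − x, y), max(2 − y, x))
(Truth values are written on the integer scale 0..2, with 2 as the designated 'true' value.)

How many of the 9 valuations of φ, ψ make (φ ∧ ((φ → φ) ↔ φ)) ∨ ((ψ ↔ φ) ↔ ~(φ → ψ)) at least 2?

4

φ = 0, ψ = 0 ↦ 0  <
φ = 0, ψ = 1 ↦ 1  <
φ = 0, ψ = 2 ↦ 2  ≥
φ = 1, ψ = 0 ↦ 1  <
φ = 1, ψ = 1 ↦ 1  <
φ = 1, ψ = 2 ↦ 1  <
φ = 2, ψ = 0 ↦ 2  ≥
φ = 2, ψ = 1 ↦ 2  ≥
φ = 2, ψ = 2 ↦ 2  ≥
So 4 of the 9 assignments meet the threshold.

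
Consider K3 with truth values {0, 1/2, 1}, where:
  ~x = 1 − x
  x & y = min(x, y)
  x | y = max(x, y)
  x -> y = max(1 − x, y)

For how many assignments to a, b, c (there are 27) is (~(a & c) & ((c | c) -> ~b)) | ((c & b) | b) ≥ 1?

17

value 1: 17 assignments (counts)
value 1/2: 9 assignments
value 0: 1 assignment
So 17 of the 27 assignments meet the threshold.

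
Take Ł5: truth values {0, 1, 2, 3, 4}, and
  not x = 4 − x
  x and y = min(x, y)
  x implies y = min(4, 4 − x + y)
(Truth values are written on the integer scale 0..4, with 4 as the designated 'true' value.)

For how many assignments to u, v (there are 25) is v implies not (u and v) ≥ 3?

20

value 4: 18 assignments (counts)
value 3: 2 assignments (counts)
value 2: 3 assignments
value 1: 1 assignment
value 0: 1 assignment
So 20 of the 25 assignments meet the threshold.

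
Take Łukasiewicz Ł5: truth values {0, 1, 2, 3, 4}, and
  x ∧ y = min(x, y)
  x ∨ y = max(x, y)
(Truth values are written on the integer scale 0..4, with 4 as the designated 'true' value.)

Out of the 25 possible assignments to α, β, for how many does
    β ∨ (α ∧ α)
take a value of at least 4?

value 4: 9 assignments (counts)
value 3: 7 assignments
value 2: 5 assignments
value 1: 3 assignments
value 0: 1 assignment
So 9 of the 25 assignments meet the threshold.

9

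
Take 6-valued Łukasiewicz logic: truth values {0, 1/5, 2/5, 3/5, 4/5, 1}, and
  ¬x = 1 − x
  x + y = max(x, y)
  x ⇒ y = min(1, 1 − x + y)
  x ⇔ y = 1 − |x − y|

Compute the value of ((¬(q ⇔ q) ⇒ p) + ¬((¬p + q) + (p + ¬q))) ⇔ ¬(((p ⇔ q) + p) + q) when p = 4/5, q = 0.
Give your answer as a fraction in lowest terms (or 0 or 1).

q ⇔ q = 0 ⇔ 0 = 1
¬(q ⇔ q) = ¬1 = 0
¬(q ⇔ q) ⇒ p = 0 ⇒ 4/5 = 1
¬p = ¬4/5 = 1/5
¬p + q = 1/5 + 0 = 1/5
¬q = ¬0 = 1
p + ¬q = 4/5 + 1 = 1
(¬p + q) + (p + ¬q) = 1/5 + 1 = 1
¬((¬p + q) + (p + ¬q)) = ¬1 = 0
(¬(q ⇔ q) ⇒ p) + ¬((¬p + q) + (p + ¬q)) = 1 + 0 = 1
p ⇔ q = 4/5 ⇔ 0 = 1/5
(p ⇔ q) + p = 1/5 + 4/5 = 4/5
((p ⇔ q) + p) + q = 4/5 + 0 = 4/5
¬(((p ⇔ q) + p) + q) = ¬4/5 = 1/5
((¬(q ⇔ q) ⇒ p) + ¬((¬p + q) + (p + ¬q))) ⇔ ¬(((p ⇔ q) + p) + q) = 1 ⇔ 1/5 = 1/5

1/5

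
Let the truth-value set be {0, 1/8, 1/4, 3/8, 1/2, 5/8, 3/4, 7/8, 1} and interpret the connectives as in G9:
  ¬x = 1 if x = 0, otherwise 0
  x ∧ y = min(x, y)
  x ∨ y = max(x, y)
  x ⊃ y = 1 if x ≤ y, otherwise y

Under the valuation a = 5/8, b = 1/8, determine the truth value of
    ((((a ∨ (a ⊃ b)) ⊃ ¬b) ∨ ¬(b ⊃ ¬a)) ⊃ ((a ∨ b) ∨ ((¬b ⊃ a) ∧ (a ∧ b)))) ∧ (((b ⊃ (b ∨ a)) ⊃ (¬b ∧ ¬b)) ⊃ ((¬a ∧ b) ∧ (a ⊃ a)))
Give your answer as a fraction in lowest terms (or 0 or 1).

a ⊃ b = 5/8 ⊃ 1/8 = 1/8
a ∨ (a ⊃ b) = 5/8 ∨ 1/8 = 5/8
¬b = ¬1/8 = 0
(a ∨ (a ⊃ b)) ⊃ ¬b = 5/8 ⊃ 0 = 0
¬a = ¬5/8 = 0
b ⊃ ¬a = 1/8 ⊃ 0 = 0
¬(b ⊃ ¬a) = ¬0 = 1
((a ∨ (a ⊃ b)) ⊃ ¬b) ∨ ¬(b ⊃ ¬a) = 0 ∨ 1 = 1
a ∨ b = 5/8 ∨ 1/8 = 5/8
¬b = ¬1/8 = 0
¬b ⊃ a = 0 ⊃ 5/8 = 1
a ∧ b = 5/8 ∧ 1/8 = 1/8
(¬b ⊃ a) ∧ (a ∧ b) = 1 ∧ 1/8 = 1/8
(a ∨ b) ∨ ((¬b ⊃ a) ∧ (a ∧ b)) = 5/8 ∨ 1/8 = 5/8
(((a ∨ (a ⊃ b)) ⊃ ¬b) ∨ ¬(b ⊃ ¬a)) ⊃ ((a ∨ b) ∨ ((¬b ⊃ a) ∧ (a ∧ b))) = 1 ⊃ 5/8 = 5/8
b ∨ a = 1/8 ∨ 5/8 = 5/8
b ⊃ (b ∨ a) = 1/8 ⊃ 5/8 = 1
¬b = ¬1/8 = 0
¬b = ¬1/8 = 0
¬b ∧ ¬b = 0 ∧ 0 = 0
(b ⊃ (b ∨ a)) ⊃ (¬b ∧ ¬b) = 1 ⊃ 0 = 0
¬a = ¬5/8 = 0
¬a ∧ b = 0 ∧ 1/8 = 0
a ⊃ a = 5/8 ⊃ 5/8 = 1
(¬a ∧ b) ∧ (a ⊃ a) = 0 ∧ 1 = 0
((b ⊃ (b ∨ a)) ⊃ (¬b ∧ ¬b)) ⊃ ((¬a ∧ b) ∧ (a ⊃ a)) = 0 ⊃ 0 = 1
((((a ∨ (a ⊃ b)) ⊃ ¬b) ∨ ¬(b ⊃ ¬a)) ⊃ ((a ∨ b) ∨ ((¬b ⊃ a) ∧ (a ∧ b)))) ∧ (((b ⊃ (b ∨ a)) ⊃ (¬b ∧ ¬b)) ⊃ ((¬a ∧ b) ∧ (a ⊃ a))) = 5/8 ∧ 1 = 5/8

5/8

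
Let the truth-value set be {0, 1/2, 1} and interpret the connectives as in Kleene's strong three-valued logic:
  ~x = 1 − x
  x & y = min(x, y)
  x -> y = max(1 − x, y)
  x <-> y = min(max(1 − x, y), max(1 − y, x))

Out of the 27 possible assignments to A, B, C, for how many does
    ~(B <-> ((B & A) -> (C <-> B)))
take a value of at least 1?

10

value 1: 10 assignments (counts)
value 1/2: 12 assignments
value 0: 5 assignments
So 10 of the 27 assignments meet the threshold.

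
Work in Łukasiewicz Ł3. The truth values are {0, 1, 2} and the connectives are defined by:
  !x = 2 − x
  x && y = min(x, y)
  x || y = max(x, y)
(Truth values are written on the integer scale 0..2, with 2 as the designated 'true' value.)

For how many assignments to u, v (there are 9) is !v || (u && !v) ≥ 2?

3

u = 0, v = 0 ↦ 2  ≥
u = 0, v = 1 ↦ 1  <
u = 0, v = 2 ↦ 0  <
u = 1, v = 0 ↦ 2  ≥
u = 1, v = 1 ↦ 1  <
u = 1, v = 2 ↦ 0  <
u = 2, v = 0 ↦ 2  ≥
u = 2, v = 1 ↦ 1  <
u = 2, v = 2 ↦ 0  <
So 3 of the 9 assignments meet the threshold.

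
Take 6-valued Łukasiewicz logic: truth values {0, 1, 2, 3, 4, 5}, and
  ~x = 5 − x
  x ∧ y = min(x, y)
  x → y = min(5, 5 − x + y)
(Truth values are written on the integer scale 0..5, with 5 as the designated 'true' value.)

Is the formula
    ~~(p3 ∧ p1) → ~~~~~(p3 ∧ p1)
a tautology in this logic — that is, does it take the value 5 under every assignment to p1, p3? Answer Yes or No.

Counterexample: take p1 = 3, p3 = 3.
p3 ∧ p1 = 3 ∧ 3 = 3
~(p3 ∧ p1) = ~3 = 2
~~(p3 ∧ p1) = ~2 = 3
p3 ∧ p1 = 3 ∧ 3 = 3
~(p3 ∧ p1) = ~3 = 2
~~(p3 ∧ p1) = ~2 = 3
~~~(p3 ∧ p1) = ~3 = 2
~~~~(p3 ∧ p1) = ~2 = 3
~~~~~(p3 ∧ p1) = ~3 = 2
~~(p3 ∧ p1) → ~~~~~(p3 ∧ p1) = 3 → 2 = 4
This gives 4 ≠ 5.

No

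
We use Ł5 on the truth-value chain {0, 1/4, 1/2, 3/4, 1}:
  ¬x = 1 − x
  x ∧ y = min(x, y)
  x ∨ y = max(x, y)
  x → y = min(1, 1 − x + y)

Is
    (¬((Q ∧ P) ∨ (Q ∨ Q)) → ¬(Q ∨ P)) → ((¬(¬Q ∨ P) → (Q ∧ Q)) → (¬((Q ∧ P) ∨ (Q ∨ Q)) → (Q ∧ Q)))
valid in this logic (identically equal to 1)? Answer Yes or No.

Counterexample: take P = 0, Q = 0.
Q ∧ P = 0 ∧ 0 = 0
Q ∨ Q = 0 ∨ 0 = 0
(Q ∧ P) ∨ (Q ∨ Q) = 0 ∨ 0 = 0
¬((Q ∧ P) ∨ (Q ∨ Q)) = ¬0 = 1
Q ∨ P = 0 ∨ 0 = 0
¬(Q ∨ P) = ¬0 = 1
¬((Q ∧ P) ∨ (Q ∨ Q)) → ¬(Q ∨ P) = 1 → 1 = 1
¬Q = ¬0 = 1
¬Q ∨ P = 1 ∨ 0 = 1
¬(¬Q ∨ P) = ¬1 = 0
Q ∧ Q = 0 ∧ 0 = 0
¬(¬Q ∨ P) → (Q ∧ Q) = 0 → 0 = 1
Q ∧ P = 0 ∧ 0 = 0
Q ∨ Q = 0 ∨ 0 = 0
(Q ∧ P) ∨ (Q ∨ Q) = 0 ∨ 0 = 0
¬((Q ∧ P) ∨ (Q ∨ Q)) = ¬0 = 1
Q ∧ Q = 0 ∧ 0 = 0
¬((Q ∧ P) ∨ (Q ∨ Q)) → (Q ∧ Q) = 1 → 0 = 0
(¬(¬Q ∨ P) → (Q ∧ Q)) → (¬((Q ∧ P) ∨ (Q ∨ Q)) → (Q ∧ Q)) = 1 → 0 = 0
(¬((Q ∧ P) ∨ (Q ∨ Q)) → ¬(Q ∨ P)) → ((¬(¬Q ∨ P) → (Q ∧ Q)) → (¬((Q ∧ P) ∨ (Q ∨ Q)) → (Q ∧ Q))) = 1 → 0 = 0
This gives 0 ≠ 1.

No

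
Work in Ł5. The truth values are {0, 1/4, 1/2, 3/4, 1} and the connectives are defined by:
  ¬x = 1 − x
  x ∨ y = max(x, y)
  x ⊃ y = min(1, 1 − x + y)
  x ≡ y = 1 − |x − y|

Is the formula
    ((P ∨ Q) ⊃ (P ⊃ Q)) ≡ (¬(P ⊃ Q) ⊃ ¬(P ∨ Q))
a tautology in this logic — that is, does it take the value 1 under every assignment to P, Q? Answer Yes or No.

At P = 1/2, Q = 0, for instance:
P ∨ Q = 1/2 ∨ 0 = 1/2
P ⊃ Q = 1/2 ⊃ 0 = 1/2
(P ∨ Q) ⊃ (P ⊃ Q) = 1/2 ⊃ 1/2 = 1
¬(P ⊃ Q) = ¬1/2 = 1/2
¬(P ∨ Q) = ¬1/2 = 1/2
¬(P ⊃ Q) ⊃ ¬(P ∨ Q) = 1/2 ⊃ 1/2 = 1
((P ∨ Q) ⊃ (P ⊃ Q)) ≡ (¬(P ⊃ Q) ⊃ ¬(P ∨ Q)) = 1 ≡ 1 = 1
and checking the remaining 24 assignments likewise gives ≥ 1 in every case.

Yes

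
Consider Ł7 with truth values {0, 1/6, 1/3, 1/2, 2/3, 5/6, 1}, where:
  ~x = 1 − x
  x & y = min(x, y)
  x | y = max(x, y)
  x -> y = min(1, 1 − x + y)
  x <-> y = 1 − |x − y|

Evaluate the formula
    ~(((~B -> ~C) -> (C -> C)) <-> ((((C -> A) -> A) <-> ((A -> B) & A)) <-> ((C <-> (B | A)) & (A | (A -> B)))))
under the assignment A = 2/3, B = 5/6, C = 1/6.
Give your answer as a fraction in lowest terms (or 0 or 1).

~B = ~5/6 = 1/6
~C = ~1/6 = 5/6
~B -> ~C = 1/6 -> 5/6 = 1
C -> C = 1/6 -> 1/6 = 1
(~B -> ~C) -> (C -> C) = 1 -> 1 = 1
C -> A = 1/6 -> 2/3 = 1
(C -> A) -> A = 1 -> 2/3 = 2/3
A -> B = 2/3 -> 5/6 = 1
(A -> B) & A = 1 & 2/3 = 2/3
((C -> A) -> A) <-> ((A -> B) & A) = 2/3 <-> 2/3 = 1
B | A = 5/6 | 2/3 = 5/6
C <-> (B | A) = 1/6 <-> 5/6 = 1/3
A -> B = 2/3 -> 5/6 = 1
A | (A -> B) = 2/3 | 1 = 1
(C <-> (B | A)) & (A | (A -> B)) = 1/3 & 1 = 1/3
(((C -> A) -> A) <-> ((A -> B) & A)) <-> ((C <-> (B | A)) & (A | (A -> B))) = 1 <-> 1/3 = 1/3
((~B -> ~C) -> (C -> C)) <-> ((((C -> A) -> A) <-> ((A -> B) & A)) <-> ((C <-> (B | A)) & (A | (A -> B)))) = 1 <-> 1/3 = 1/3
~(((~B -> ~C) -> (C -> C)) <-> ((((C -> A) -> A) <-> ((A -> B) & A)) <-> ((C <-> (B | A)) & (A | (A -> B))))) = ~1/3 = 2/3

2/3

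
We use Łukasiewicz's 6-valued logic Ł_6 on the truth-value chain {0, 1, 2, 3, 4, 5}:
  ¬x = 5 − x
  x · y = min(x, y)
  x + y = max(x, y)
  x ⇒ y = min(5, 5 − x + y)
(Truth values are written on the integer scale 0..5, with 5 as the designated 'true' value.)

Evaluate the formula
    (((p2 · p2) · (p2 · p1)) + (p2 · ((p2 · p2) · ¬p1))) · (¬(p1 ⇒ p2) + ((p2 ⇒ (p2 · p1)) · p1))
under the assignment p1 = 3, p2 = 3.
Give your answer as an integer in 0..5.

3

p2 · p2 = 3 · 3 = 3
p2 · p1 = 3 · 3 = 3
(p2 · p2) · (p2 · p1) = 3 · 3 = 3
p2 · p2 = 3 · 3 = 3
¬p1 = ¬3 = 2
(p2 · p2) · ¬p1 = 3 · 2 = 2
p2 · ((p2 · p2) · ¬p1) = 3 · 2 = 2
((p2 · p2) · (p2 · p1)) + (p2 · ((p2 · p2) · ¬p1)) = 3 + 2 = 3
p1 ⇒ p2 = 3 ⇒ 3 = 5
¬(p1 ⇒ p2) = ¬5 = 0
p2 · p1 = 3 · 3 = 3
p2 ⇒ (p2 · p1) = 3 ⇒ 3 = 5
(p2 ⇒ (p2 · p1)) · p1 = 5 · 3 = 3
¬(p1 ⇒ p2) + ((p2 ⇒ (p2 · p1)) · p1) = 0 + 3 = 3
(((p2 · p2) · (p2 · p1)) + (p2 · ((p2 · p2) · ¬p1))) · (¬(p1 ⇒ p2) + ((p2 ⇒ (p2 · p1)) · p1)) = 3 · 3 = 3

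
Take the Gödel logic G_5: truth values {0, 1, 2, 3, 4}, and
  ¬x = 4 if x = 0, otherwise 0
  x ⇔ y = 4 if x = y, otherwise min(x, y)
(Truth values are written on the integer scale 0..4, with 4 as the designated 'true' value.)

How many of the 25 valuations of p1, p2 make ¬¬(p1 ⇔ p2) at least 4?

17

value 4: 17 assignments (counts)
value 0: 8 assignments
So 17 of the 25 assignments meet the threshold.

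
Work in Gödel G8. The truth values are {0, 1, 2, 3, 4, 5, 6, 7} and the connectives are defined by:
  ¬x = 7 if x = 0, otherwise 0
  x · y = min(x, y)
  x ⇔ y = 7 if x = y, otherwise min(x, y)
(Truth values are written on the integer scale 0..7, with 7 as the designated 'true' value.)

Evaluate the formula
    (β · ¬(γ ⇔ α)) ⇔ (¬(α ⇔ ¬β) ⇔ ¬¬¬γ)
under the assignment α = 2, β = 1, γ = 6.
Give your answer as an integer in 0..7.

γ ⇔ α = 6 ⇔ 2 = 2
¬(γ ⇔ α) = ¬2 = 0
β · ¬(γ ⇔ α) = 1 · 0 = 0
¬β = ¬1 = 0
α ⇔ ¬β = 2 ⇔ 0 = 0
¬(α ⇔ ¬β) = ¬0 = 7
¬γ = ¬6 = 0
¬¬γ = ¬0 = 7
¬¬¬γ = ¬7 = 0
¬(α ⇔ ¬β) ⇔ ¬¬¬γ = 7 ⇔ 0 = 0
(β · ¬(γ ⇔ α)) ⇔ (¬(α ⇔ ¬β) ⇔ ¬¬¬γ) = 0 ⇔ 0 = 7

7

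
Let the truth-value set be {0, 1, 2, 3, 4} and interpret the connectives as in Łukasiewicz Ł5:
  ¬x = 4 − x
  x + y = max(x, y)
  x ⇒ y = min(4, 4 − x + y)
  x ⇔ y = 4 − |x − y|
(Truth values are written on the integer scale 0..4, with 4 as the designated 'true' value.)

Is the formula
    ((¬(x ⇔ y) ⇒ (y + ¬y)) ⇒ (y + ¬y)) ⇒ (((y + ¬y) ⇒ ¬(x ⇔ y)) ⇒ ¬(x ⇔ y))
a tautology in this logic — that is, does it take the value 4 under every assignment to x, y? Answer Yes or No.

Yes

At x = 1, y = 0, for instance:
x ⇔ y = 1 ⇔ 0 = 3
¬(x ⇔ y) = ¬3 = 1
¬y = ¬0 = 4
y + ¬y = 0 + 4 = 4
¬(x ⇔ y) ⇒ (y + ¬y) = 1 ⇒ 4 = 4
(¬(x ⇔ y) ⇒ (y + ¬y)) ⇒ (y + ¬y) = 4 ⇒ 4 = 4
(y + ¬y) ⇒ ¬(x ⇔ y) = 4 ⇒ 1 = 1
((y + ¬y) ⇒ ¬(x ⇔ y)) ⇒ ¬(x ⇔ y) = 1 ⇒ 1 = 4
((¬(x ⇔ y) ⇒ (y + ¬y)) ⇒ (y + ¬y)) ⇒ (((y + ¬y) ⇒ ¬(x ⇔ y)) ⇒ ¬(x ⇔ y)) = 4 ⇒ 4 = 4
and checking the remaining 24 assignments likewise gives ≥ 4 in every case.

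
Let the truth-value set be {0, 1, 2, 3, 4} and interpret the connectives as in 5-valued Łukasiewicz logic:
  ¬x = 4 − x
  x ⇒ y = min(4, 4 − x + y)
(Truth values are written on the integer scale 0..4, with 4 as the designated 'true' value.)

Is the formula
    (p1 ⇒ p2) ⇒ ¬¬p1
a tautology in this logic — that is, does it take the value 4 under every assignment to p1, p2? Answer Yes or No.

Counterexample: take p1 = 0, p2 = 0.
p1 ⇒ p2 = 0 ⇒ 0 = 4
¬p1 = ¬0 = 4
¬¬p1 = ¬4 = 0
(p1 ⇒ p2) ⇒ ¬¬p1 = 4 ⇒ 0 = 0
This gives 0 ≠ 4.

No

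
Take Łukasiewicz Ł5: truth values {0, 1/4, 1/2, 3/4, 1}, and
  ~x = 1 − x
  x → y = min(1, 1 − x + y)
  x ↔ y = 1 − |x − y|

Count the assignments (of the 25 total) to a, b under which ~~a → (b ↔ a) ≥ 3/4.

value 1: 19 assignments (counts)
value 3/4: 2 assignments (counts)
value 1/2: 2 assignments
value 1/4: 1 assignment
value 0: 1 assignment
So 21 of the 25 assignments meet the threshold.

21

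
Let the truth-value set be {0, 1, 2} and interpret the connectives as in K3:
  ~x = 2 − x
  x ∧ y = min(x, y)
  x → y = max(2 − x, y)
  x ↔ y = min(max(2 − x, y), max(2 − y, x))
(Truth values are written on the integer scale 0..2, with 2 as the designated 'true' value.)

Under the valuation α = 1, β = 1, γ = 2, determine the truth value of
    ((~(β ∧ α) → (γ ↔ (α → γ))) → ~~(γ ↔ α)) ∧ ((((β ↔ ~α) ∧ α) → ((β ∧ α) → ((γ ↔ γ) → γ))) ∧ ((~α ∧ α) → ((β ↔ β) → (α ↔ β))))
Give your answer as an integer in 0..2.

β ∧ α = 1 ∧ 1 = 1
~(β ∧ α) = ~1 = 1
α → γ = 1 → 2 = 2
γ ↔ (α → γ) = 2 ↔ 2 = 2
~(β ∧ α) → (γ ↔ (α → γ)) = 1 → 2 = 2
γ ↔ α = 2 ↔ 1 = 1
~(γ ↔ α) = ~1 = 1
~~(γ ↔ α) = ~1 = 1
(~(β ∧ α) → (γ ↔ (α → γ))) → ~~(γ ↔ α) = 2 → 1 = 1
~α = ~1 = 1
β ↔ ~α = 1 ↔ 1 = 1
(β ↔ ~α) ∧ α = 1 ∧ 1 = 1
β ∧ α = 1 ∧ 1 = 1
γ ↔ γ = 2 ↔ 2 = 2
(γ ↔ γ) → γ = 2 → 2 = 2
(β ∧ α) → ((γ ↔ γ) → γ) = 1 → 2 = 2
((β ↔ ~α) ∧ α) → ((β ∧ α) → ((γ ↔ γ) → γ)) = 1 → 2 = 2
~α = ~1 = 1
~α ∧ α = 1 ∧ 1 = 1
β ↔ β = 1 ↔ 1 = 1
α ↔ β = 1 ↔ 1 = 1
(β ↔ β) → (α ↔ β) = 1 → 1 = 1
(~α ∧ α) → ((β ↔ β) → (α ↔ β)) = 1 → 1 = 1
(((β ↔ ~α) ∧ α) → ((β ∧ α) → ((γ ↔ γ) → γ))) ∧ ((~α ∧ α) → ((β ↔ β) → (α ↔ β))) = 2 ∧ 1 = 1
((~(β ∧ α) → (γ ↔ (α → γ))) → ~~(γ ↔ α)) ∧ ((((β ↔ ~α) ∧ α) → ((β ∧ α) → ((γ ↔ γ) → γ))) ∧ ((~α ∧ α) → ((β ↔ β) → (α ↔ β)))) = 1 ∧ 1 = 1

1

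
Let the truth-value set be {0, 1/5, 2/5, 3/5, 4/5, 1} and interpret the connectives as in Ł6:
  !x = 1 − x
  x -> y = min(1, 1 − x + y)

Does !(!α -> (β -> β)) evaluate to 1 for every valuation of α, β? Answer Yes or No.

Counterexample: take α = 0, β = 0.
!α = !0 = 1
β -> β = 0 -> 0 = 1
!α -> (β -> β) = 1 -> 1 = 1
!(!α -> (β -> β)) = !1 = 0
This gives 0 ≠ 1.

No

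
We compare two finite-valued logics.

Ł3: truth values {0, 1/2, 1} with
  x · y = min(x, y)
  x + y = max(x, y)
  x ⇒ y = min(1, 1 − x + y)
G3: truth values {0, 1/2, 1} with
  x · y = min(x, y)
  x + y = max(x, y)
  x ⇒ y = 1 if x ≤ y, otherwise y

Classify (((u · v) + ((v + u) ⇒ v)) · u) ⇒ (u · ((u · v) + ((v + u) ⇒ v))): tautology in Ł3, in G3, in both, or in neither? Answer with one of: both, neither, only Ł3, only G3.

In Ł3: every assignment gives 1 — tautology.
In G3: every assignment gives 1 — tautology.

both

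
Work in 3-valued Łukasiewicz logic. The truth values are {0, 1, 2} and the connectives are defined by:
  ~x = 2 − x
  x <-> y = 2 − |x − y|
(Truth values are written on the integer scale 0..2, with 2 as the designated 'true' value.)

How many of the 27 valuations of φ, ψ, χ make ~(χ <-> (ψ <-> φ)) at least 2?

value 2: 5 assignments (counts)
value 1: 13 assignments
value 0: 9 assignments
So 5 of the 27 assignments meet the threshold.

5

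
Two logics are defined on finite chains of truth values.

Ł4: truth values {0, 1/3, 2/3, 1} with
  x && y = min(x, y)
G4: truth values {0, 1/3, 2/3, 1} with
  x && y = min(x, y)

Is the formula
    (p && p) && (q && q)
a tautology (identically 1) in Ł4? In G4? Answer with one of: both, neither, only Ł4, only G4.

In Ł4: at p = 0, q = 0 the value is 0 — not a tautology.
In G4: at p = 0, q = 0 the value is 0 — not a tautology.

neither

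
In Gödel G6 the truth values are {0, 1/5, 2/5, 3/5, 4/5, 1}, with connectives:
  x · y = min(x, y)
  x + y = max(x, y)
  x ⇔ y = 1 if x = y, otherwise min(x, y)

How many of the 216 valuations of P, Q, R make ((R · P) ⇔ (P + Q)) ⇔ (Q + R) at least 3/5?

94

value 1: 56 assignments (counts)
value 4/5: 18 assignments (counts)
value 3/5: 20 assignments (counts)
value 2/5: 27 assignments
value 1/5: 39 assignments
value 0: 56 assignments
So 94 of the 216 assignments meet the threshold.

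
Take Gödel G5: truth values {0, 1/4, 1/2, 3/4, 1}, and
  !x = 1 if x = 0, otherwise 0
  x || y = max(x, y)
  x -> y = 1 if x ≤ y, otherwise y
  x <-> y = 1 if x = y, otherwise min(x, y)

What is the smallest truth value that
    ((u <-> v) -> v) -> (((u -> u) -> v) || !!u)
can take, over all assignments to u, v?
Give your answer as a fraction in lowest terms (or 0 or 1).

Take u = 0, v = 1/4:
u <-> v = 0 <-> 1/4 = 0
(u <-> v) -> v = 0 -> 1/4 = 1
u -> u = 0 -> 0 = 1
(u -> u) -> v = 1 -> 1/4 = 1/4
!u = !0 = 1
!!u = !1 = 0
((u -> u) -> v) || !!u = 1/4 || 0 = 1/4
((u <-> v) -> v) -> (((u -> u) -> v) || !!u) = 1 -> 1/4 = 1/4
No assignment yields a value below 1/4, so this is the minimum.

1/4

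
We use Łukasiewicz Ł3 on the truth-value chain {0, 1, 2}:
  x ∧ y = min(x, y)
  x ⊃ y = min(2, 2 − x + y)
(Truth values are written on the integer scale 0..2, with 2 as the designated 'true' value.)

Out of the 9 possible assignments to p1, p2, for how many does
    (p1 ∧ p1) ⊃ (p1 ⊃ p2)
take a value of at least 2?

7

p1 = 0, p2 = 0 ↦ 2  ≥
p1 = 0, p2 = 1 ↦ 2  ≥
p1 = 0, p2 = 2 ↦ 2  ≥
p1 = 1, p2 = 0 ↦ 2  ≥
p1 = 1, p2 = 1 ↦ 2  ≥
p1 = 1, p2 = 2 ↦ 2  ≥
p1 = 2, p2 = 0 ↦ 0  <
p1 = 2, p2 = 1 ↦ 1  <
p1 = 2, p2 = 2 ↦ 2  ≥
So 7 of the 9 assignments meet the threshold.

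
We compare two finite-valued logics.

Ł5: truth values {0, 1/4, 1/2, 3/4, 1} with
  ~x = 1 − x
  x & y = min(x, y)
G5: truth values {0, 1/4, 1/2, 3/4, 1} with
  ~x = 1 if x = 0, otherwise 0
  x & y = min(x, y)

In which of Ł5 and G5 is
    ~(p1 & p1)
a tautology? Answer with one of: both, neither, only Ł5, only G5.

In Ł5: at p1 = 1/4 the value is 3/4 — not a tautology.
In G5: at p1 = 1/4 the value is 0 — not a tautology.

neither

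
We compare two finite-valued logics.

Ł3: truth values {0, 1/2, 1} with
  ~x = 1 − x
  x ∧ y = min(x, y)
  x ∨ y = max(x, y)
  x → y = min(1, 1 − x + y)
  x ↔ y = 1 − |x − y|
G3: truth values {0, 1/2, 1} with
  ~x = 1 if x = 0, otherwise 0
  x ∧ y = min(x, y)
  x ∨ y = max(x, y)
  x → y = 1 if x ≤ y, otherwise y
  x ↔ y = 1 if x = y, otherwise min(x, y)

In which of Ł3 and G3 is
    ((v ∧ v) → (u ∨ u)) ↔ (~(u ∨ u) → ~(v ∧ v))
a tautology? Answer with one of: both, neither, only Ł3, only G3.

In Ł3: every assignment gives 1 — tautology.
In G3: at u = 1/2, v = 1 the value is 1/2 — not a tautology.

only Ł3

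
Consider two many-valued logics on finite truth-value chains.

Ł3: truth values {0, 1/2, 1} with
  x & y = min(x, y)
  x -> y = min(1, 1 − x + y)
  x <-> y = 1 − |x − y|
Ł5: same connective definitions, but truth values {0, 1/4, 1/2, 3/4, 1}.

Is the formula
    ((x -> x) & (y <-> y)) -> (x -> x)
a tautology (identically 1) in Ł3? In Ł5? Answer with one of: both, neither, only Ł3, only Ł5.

both

In Ł3: every assignment gives 1 — tautology.
In Ł5: every assignment gives 1 — tautology.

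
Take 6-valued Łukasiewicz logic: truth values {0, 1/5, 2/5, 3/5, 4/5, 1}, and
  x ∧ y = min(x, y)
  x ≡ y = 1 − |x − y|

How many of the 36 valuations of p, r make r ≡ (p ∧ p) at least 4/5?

value 1: 6 assignments (counts)
value 4/5: 10 assignments (counts)
value 3/5: 8 assignments
value 2/5: 6 assignments
value 1/5: 4 assignments
value 0: 2 assignments
So 16 of the 36 assignments meet the threshold.

16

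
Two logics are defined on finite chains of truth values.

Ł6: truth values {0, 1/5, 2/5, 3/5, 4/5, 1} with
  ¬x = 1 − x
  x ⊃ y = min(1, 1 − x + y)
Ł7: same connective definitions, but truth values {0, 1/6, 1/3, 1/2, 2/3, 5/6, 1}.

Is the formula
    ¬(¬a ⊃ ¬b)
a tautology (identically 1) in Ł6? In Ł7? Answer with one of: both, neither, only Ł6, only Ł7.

neither

In Ł6: at a = 0, b = 0 the value is 0 — not a tautology.
In Ł7: at a = 0, b = 0 the value is 0 — not a tautology.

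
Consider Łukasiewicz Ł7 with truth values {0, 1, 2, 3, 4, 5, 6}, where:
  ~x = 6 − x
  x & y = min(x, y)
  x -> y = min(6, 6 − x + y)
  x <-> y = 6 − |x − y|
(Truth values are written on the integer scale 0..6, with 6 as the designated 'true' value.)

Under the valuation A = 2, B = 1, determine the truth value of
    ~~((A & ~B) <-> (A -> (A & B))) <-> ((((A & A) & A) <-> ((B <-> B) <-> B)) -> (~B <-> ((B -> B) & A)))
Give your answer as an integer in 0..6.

5

~B = ~1 = 5
A & ~B = 2 & 5 = 2
A & B = 2 & 1 = 1
A -> (A & B) = 2 -> 1 = 5
(A & ~B) <-> (A -> (A & B)) = 2 <-> 5 = 3
~((A & ~B) <-> (A -> (A & B))) = ~3 = 3
~~((A & ~B) <-> (A -> (A & B))) = ~3 = 3
A & A = 2 & 2 = 2
(A & A) & A = 2 & 2 = 2
B <-> B = 1 <-> 1 = 6
(B <-> B) <-> B = 6 <-> 1 = 1
((A & A) & A) <-> ((B <-> B) <-> B) = 2 <-> 1 = 5
~B = ~1 = 5
B -> B = 1 -> 1 = 6
(B -> B) & A = 6 & 2 = 2
~B <-> ((B -> B) & A) = 5 <-> 2 = 3
(((A & A) & A) <-> ((B <-> B) <-> B)) -> (~B <-> ((B -> B) & A)) = 5 -> 3 = 4
~~((A & ~B) <-> (A -> (A & B))) <-> ((((A & A) & A) <-> ((B <-> B) <-> B)) -> (~B <-> ((B -> B) & A))) = 3 <-> 4 = 5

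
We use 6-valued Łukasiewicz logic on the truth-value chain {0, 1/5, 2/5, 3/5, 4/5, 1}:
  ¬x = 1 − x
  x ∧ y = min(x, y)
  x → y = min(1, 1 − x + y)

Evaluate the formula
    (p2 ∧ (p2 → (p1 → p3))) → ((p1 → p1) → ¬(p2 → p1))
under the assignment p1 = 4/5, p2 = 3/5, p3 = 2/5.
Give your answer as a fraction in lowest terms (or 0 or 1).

p1 → p3 = 4/5 → 2/5 = 3/5
p2 → (p1 → p3) = 3/5 → 3/5 = 1
p2 ∧ (p2 → (p1 → p3)) = 3/5 ∧ 1 = 3/5
p1 → p1 = 4/5 → 4/5 = 1
p2 → p1 = 3/5 → 4/5 = 1
¬(p2 → p1) = ¬1 = 0
(p1 → p1) → ¬(p2 → p1) = 1 → 0 = 0
(p2 ∧ (p2 → (p1 → p3))) → ((p1 → p1) → ¬(p2 → p1)) = 3/5 → 0 = 2/5

2/5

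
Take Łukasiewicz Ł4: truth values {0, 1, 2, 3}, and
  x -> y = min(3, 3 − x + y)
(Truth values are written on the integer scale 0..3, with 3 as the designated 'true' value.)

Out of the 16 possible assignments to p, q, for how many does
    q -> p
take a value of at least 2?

13

p = 0, q = 0 ↦ 3  ≥
p = 0, q = 1 ↦ 2  ≥
p = 0, q = 2 ↦ 1  <
p = 0, q = 3 ↦ 0  <
p = 1, q = 0 ↦ 3  ≥
p = 1, q = 1 ↦ 3  ≥
p = 1, q = 2 ↦ 2  ≥
p = 1, q = 3 ↦ 1  <
p = 2, q = 0 ↦ 3  ≥
p = 2, q = 1 ↦ 3  ≥
p = 2, q = 2 ↦ 3  ≥
p = 2, q = 3 ↦ 2  ≥
p = 3, q = 0 ↦ 3  ≥
p = 3, q = 1 ↦ 3  ≥
p = 3, q = 2 ↦ 3  ≥
p = 3, q = 3 ↦ 3  ≥
So 13 of the 16 assignments meet the threshold.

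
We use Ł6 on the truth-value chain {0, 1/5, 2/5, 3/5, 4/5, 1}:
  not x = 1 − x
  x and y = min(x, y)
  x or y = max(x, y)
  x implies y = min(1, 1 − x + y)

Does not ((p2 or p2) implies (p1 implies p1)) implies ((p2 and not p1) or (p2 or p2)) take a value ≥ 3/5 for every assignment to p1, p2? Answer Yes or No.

At p1 = 2/5, p2 = 3/5, for instance:
p2 or p2 = 3/5 or 3/5 = 3/5
p1 implies p1 = 2/5 implies 2/5 = 1
(p2 or p2) implies (p1 implies p1) = 3/5 implies 1 = 1
not ((p2 or p2) implies (p1 implies p1)) = not 1 = 0
not p1 = not 2/5 = 3/5
p2 and not p1 = 3/5 and 3/5 = 3/5
p2 or p2 = 3/5 or 3/5 = 3/5
(p2 and not p1) or (p2 or p2) = 3/5 or 3/5 = 3/5
not ((p2 or p2) implies (p1 implies p1)) implies ((p2 and not p1) or (p2 or p2)) = 0 implies 3/5 = 1
and checking the remaining 35 assignments likewise gives ≥ 3/5 in every case.

Yes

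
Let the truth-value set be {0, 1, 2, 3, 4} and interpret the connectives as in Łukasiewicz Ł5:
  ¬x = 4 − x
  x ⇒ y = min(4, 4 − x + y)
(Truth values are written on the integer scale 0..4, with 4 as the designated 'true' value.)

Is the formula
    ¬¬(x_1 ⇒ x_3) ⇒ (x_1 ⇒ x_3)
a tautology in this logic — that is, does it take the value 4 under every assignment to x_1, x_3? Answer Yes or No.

At x_1 = 1, x_3 = 4, for instance:
x_1 ⇒ x_3 = 1 ⇒ 4 = 4
¬(x_1 ⇒ x_3) = ¬4 = 0
¬¬(x_1 ⇒ x_3) = ¬0 = 4
¬¬(x_1 ⇒ x_3) ⇒ (x_1 ⇒ x_3) = 4 ⇒ 4 = 4
and checking the remaining 24 assignments likewise gives ≥ 4 in every case.

Yes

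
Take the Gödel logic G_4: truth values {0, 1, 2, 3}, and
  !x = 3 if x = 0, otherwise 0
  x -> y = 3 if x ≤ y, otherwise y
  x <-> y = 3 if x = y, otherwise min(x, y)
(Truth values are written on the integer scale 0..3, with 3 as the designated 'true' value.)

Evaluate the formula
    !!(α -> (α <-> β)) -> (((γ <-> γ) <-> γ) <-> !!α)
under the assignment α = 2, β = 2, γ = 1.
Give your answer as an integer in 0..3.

α <-> β = 2 <-> 2 = 3
α -> (α <-> β) = 2 -> 3 = 3
!(α -> (α <-> β)) = !3 = 0
!!(α -> (α <-> β)) = !0 = 3
γ <-> γ = 1 <-> 1 = 3
(γ <-> γ) <-> γ = 3 <-> 1 = 1
!α = !2 = 0
!!α = !0 = 3
((γ <-> γ) <-> γ) <-> !!α = 1 <-> 3 = 1
!!(α -> (α <-> β)) -> (((γ <-> γ) <-> γ) <-> !!α) = 3 -> 1 = 1

1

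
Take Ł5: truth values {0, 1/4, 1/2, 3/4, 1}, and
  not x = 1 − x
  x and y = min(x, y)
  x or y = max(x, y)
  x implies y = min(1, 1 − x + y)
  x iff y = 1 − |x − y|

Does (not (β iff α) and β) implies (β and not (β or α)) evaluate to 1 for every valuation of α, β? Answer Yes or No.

Counterexample: take α = 0, β = 3/4.
β iff α = 3/4 iff 0 = 1/4
not (β iff α) = not 1/4 = 3/4
not (β iff α) and β = 3/4 and 3/4 = 3/4
β or α = 3/4 or 0 = 3/4
not (β or α) = not 3/4 = 1/4
β and not (β or α) = 3/4 and 1/4 = 1/4
(not (β iff α) and β) implies (β and not (β or α)) = 3/4 implies 1/4 = 1/2
This gives 1/2 ≠ 1.

No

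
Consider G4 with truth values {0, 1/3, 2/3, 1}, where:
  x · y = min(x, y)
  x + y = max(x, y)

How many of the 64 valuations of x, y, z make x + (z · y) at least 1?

value 1: 19 assignments (counts)
value 2/3: 21 assignments
value 1/3: 17 assignments
value 0: 7 assignments
So 19 of the 64 assignments meet the threshold.

19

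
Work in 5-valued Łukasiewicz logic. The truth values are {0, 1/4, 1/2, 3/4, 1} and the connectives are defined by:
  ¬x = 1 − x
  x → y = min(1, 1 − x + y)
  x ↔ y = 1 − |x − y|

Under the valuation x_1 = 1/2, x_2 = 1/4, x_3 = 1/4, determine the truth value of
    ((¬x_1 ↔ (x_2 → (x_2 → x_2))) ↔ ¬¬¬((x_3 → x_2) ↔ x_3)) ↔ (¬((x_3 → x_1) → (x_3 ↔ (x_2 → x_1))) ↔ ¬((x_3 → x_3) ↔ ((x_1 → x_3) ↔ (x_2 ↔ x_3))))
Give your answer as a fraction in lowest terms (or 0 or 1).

3/4

¬x_1 = ¬1/2 = 1/2
x_2 → x_2 = 1/4 → 1/4 = 1
x_2 → (x_2 → x_2) = 1/4 → 1 = 1
¬x_1 ↔ (x_2 → (x_2 → x_2)) = 1/2 ↔ 1 = 1/2
x_3 → x_2 = 1/4 → 1/4 = 1
(x_3 → x_2) ↔ x_3 = 1 ↔ 1/4 = 1/4
¬((x_3 → x_2) ↔ x_3) = ¬1/4 = 3/4
¬¬((x_3 → x_2) ↔ x_3) = ¬3/4 = 1/4
¬¬¬((x_3 → x_2) ↔ x_3) = ¬1/4 = 3/4
(¬x_1 ↔ (x_2 → (x_2 → x_2))) ↔ ¬¬¬((x_3 → x_2) ↔ x_3) = 1/2 ↔ 3/4 = 3/4
x_3 → x_1 = 1/4 → 1/2 = 1
x_2 → x_1 = 1/4 → 1/2 = 1
x_3 ↔ (x_2 → x_1) = 1/4 ↔ 1 = 1/4
(x_3 → x_1) → (x_3 ↔ (x_2 → x_1)) = 1 → 1/4 = 1/4
¬((x_3 → x_1) → (x_3 ↔ (x_2 → x_1))) = ¬1/4 = 3/4
x_3 → x_3 = 1/4 → 1/4 = 1
x_1 → x_3 = 1/2 → 1/4 = 3/4
x_2 ↔ x_3 = 1/4 ↔ 1/4 = 1
(x_1 → x_3) ↔ (x_2 ↔ x_3) = 3/4 ↔ 1 = 3/4
(x_3 → x_3) ↔ ((x_1 → x_3) ↔ (x_2 ↔ x_3)) = 1 ↔ 3/4 = 3/4
¬((x_3 → x_3) ↔ ((x_1 → x_3) ↔ (x_2 ↔ x_3))) = ¬3/4 = 1/4
¬((x_3 → x_1) → (x_3 ↔ (x_2 → x_1))) ↔ ¬((x_3 → x_3) ↔ ((x_1 → x_3) ↔ (x_2 ↔ x_3))) = 3/4 ↔ 1/4 = 1/2
((¬x_1 ↔ (x_2 → (x_2 → x_2))) ↔ ¬¬¬((x_3 → x_2) ↔ x_3)) ↔ (¬((x_3 → x_1) → (x_3 ↔ (x_2 → x_1))) ↔ ¬((x_3 → x_3) ↔ ((x_1 → x_3) ↔ (x_2 ↔ x_3)))) = 3/4 ↔ 1/2 = 3/4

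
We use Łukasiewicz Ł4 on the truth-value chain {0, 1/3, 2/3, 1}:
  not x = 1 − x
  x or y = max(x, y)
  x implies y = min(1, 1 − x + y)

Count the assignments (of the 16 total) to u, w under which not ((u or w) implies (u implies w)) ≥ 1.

u = 0, w = 0 ↦ 0  <
u = 0, w = 1/3 ↦ 0  <
u = 0, w = 2/3 ↦ 0  <
u = 0, w = 1 ↦ 0  <
u = 1/3, w = 0 ↦ 0  <
u = 1/3, w = 1/3 ↦ 0  <
u = 1/3, w = 2/3 ↦ 0  <
u = 1/3, w = 1 ↦ 0  <
u = 2/3, w = 0 ↦ 1/3  <
u = 2/3, w = 1/3 ↦ 0  <
u = 2/3, w = 2/3 ↦ 0  <
u = 2/3, w = 1 ↦ 0  <
u = 1, w = 0 ↦ 1  ≥
u = 1, w = 1/3 ↦ 2/3  <
u = 1, w = 2/3 ↦ 1/3  <
u = 1, w = 1 ↦ 0  <
So 1 of the 16 assignments meets the threshold.

1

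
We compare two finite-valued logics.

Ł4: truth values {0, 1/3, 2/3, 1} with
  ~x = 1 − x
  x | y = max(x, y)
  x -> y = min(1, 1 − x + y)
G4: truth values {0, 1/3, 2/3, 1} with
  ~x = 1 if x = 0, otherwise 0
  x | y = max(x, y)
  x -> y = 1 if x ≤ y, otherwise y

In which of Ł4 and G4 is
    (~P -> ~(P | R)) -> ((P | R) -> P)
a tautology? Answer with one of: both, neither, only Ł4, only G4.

In Ł4: every assignment gives 1 — tautology.
In G4: at P = 1/3, R = 2/3 the value is 1/3 — not a tautology.

only Ł4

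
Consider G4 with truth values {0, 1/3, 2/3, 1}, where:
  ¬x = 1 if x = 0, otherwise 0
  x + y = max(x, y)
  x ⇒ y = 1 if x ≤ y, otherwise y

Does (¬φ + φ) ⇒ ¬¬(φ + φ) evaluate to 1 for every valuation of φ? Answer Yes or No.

Counterexample: take φ = 0.
¬φ = ¬0 = 1
¬φ + φ = 1 + 0 = 1
φ + φ = 0 + 0 = 0
¬(φ + φ) = ¬0 = 1
¬¬(φ + φ) = ¬1 = 0
(¬φ + φ) ⇒ ¬¬(φ + φ) = 1 ⇒ 0 = 0
This gives 0 ≠ 1.

No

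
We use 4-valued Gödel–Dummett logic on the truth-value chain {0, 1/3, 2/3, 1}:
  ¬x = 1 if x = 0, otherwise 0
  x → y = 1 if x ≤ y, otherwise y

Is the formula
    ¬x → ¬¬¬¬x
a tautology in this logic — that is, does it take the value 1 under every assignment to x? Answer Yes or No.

No

Counterexample: take x = 0.
¬x = ¬0 = 1
¬x = ¬0 = 1
¬¬x = ¬1 = 0
¬¬¬x = ¬0 = 1
¬¬¬¬x = ¬1 = 0
¬x → ¬¬¬¬x = 1 → 0 = 0
This gives 0 ≠ 1.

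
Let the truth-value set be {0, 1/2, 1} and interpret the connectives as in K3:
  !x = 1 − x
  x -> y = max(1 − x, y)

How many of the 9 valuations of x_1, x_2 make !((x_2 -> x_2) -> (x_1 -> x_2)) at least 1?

x_1 = 0, x_2 = 0 ↦ 0  <
x_1 = 0, x_2 = 1/2 ↦ 0  <
x_1 = 0, x_2 = 1 ↦ 0  <
x_1 = 1/2, x_2 = 0 ↦ 1/2  <
x_1 = 1/2, x_2 = 1/2 ↦ 1/2  <
x_1 = 1/2, x_2 = 1 ↦ 0  <
x_1 = 1, x_2 = 0 ↦ 1  ≥
x_1 = 1, x_2 = 1/2 ↦ 1/2  <
x_1 = 1, x_2 = 1 ↦ 0  <
So 1 of the 9 assignments meets the threshold.

1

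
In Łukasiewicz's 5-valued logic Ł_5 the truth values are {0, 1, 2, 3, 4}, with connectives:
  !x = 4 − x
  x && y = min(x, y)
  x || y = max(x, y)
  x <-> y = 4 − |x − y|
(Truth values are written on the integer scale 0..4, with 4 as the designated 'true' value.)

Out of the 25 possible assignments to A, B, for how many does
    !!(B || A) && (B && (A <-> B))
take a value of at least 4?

value 4: 1 assignment (counts)
value 3: 4 assignments
value 2: 7 assignments
value 1: 7 assignments
value 0: 6 assignments
So 1 of the 25 assignments meets the threshold.

1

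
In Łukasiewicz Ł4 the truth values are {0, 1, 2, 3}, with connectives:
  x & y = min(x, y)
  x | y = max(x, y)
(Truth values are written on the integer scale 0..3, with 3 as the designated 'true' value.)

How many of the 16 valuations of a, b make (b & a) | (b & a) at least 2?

4

a = 0, b = 0 ↦ 0  <
a = 0, b = 1 ↦ 0  <
a = 0, b = 2 ↦ 0  <
a = 0, b = 3 ↦ 0  <
a = 1, b = 0 ↦ 0  <
a = 1, b = 1 ↦ 1  <
a = 1, b = 2 ↦ 1  <
a = 1, b = 3 ↦ 1  <
a = 2, b = 0 ↦ 0  <
a = 2, b = 1 ↦ 1  <
a = 2, b = 2 ↦ 2  ≥
a = 2, b = 3 ↦ 2  ≥
a = 3, b = 0 ↦ 0  <
a = 3, b = 1 ↦ 1  <
a = 3, b = 2 ↦ 2  ≥
a = 3, b = 3 ↦ 3  ≥
So 4 of the 16 assignments meet the threshold.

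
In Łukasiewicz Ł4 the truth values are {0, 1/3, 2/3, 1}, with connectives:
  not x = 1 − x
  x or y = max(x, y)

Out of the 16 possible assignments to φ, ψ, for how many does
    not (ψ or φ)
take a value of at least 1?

φ = 0, ψ = 0 ↦ 1  ≥
φ = 0, ψ = 1/3 ↦ 2/3  <
φ = 0, ψ = 2/3 ↦ 1/3  <
φ = 0, ψ = 1 ↦ 0  <
φ = 1/3, ψ = 0 ↦ 2/3  <
φ = 1/3, ψ = 1/3 ↦ 2/3  <
φ = 1/3, ψ = 2/3 ↦ 1/3  <
φ = 1/3, ψ = 1 ↦ 0  <
φ = 2/3, ψ = 0 ↦ 1/3  <
φ = 2/3, ψ = 1/3 ↦ 1/3  <
φ = 2/3, ψ = 2/3 ↦ 1/3  <
φ = 2/3, ψ = 1 ↦ 0  <
φ = 1, ψ = 0 ↦ 0  <
φ = 1, ψ = 1/3 ↦ 0  <
φ = 1, ψ = 2/3 ↦ 0  <
φ = 1, ψ = 1 ↦ 0  <
So 1 of the 16 assignments meets the threshold.

1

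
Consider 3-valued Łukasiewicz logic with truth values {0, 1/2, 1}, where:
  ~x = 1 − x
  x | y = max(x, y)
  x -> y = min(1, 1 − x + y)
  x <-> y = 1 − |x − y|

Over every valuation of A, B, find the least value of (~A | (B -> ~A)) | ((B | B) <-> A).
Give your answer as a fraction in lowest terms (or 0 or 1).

Take A = 1/2, B = 1:
~A = ~1/2 = 1/2
~A = ~1/2 = 1/2
B -> ~A = 1 -> 1/2 = 1/2
~A | (B -> ~A) = 1/2 | 1/2 = 1/2
B | B = 1 | 1 = 1
(B | B) <-> A = 1 <-> 1/2 = 1/2
(~A | (B -> ~A)) | ((B | B) <-> A) = 1/2 | 1/2 = 1/2
No assignment yields a value below 1/2, so this is the minimum.

1/2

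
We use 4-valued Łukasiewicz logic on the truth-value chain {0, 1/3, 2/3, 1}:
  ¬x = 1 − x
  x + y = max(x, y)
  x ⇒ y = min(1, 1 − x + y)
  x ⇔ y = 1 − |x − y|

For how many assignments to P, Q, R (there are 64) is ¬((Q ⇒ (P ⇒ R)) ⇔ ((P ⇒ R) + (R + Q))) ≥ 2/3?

value 1: 2 assignments (counts)
value 2/3: 6 assignments (counts)
value 1/3: 14 assignments
value 0: 42 assignments
So 8 of the 64 assignments meet the threshold.

8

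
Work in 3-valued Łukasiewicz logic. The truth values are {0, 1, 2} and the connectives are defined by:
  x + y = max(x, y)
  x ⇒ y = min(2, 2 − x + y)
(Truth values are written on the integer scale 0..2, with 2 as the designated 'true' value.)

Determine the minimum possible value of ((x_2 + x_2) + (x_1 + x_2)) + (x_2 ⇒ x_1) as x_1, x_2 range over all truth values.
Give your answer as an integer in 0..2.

1

Take x_1 = 0, x_2 = 1:
x_2 + x_2 = 1 + 1 = 1
x_1 + x_2 = 0 + 1 = 1
(x_2 + x_2) + (x_1 + x_2) = 1 + 1 = 1
x_2 ⇒ x_1 = 1 ⇒ 0 = 1
((x_2 + x_2) + (x_1 + x_2)) + (x_2 ⇒ x_1) = 1 + 1 = 1
No assignment yields a value below 1, so this is the minimum.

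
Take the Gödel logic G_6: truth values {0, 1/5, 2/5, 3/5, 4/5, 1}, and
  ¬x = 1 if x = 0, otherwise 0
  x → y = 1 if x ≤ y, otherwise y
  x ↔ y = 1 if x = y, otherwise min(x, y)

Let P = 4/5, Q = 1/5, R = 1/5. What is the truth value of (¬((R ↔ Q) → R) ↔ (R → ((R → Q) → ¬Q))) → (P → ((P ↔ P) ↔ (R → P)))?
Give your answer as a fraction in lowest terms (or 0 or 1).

R ↔ Q = 1/5 ↔ 1/5 = 1
(R ↔ Q) → R = 1 → 1/5 = 1/5
¬((R ↔ Q) → R) = ¬1/5 = 0
R → Q = 1/5 → 1/5 = 1
¬Q = ¬1/5 = 0
(R → Q) → ¬Q = 1 → 0 = 0
R → ((R → Q) → ¬Q) = 1/5 → 0 = 0
¬((R ↔ Q) → R) ↔ (R → ((R → Q) → ¬Q)) = 0 ↔ 0 = 1
P ↔ P = 4/5 ↔ 4/5 = 1
R → P = 1/5 → 4/5 = 1
(P ↔ P) ↔ (R → P) = 1 ↔ 1 = 1
P → ((P ↔ P) ↔ (R → P)) = 4/5 → 1 = 1
(¬((R ↔ Q) → R) ↔ (R → ((R → Q) → ¬Q))) → (P → ((P ↔ P) ↔ (R → P))) = 1 → 1 = 1

1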